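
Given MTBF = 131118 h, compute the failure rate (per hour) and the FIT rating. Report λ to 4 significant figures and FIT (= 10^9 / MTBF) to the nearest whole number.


Formula: λ = 1 / MTBF; FIT = λ × 1e9 = 1e9 / MTBF
λ = 1 / 131118 ≈ 7.627e-06 failures/hour
FIT = 1e9 / 131118 ≈ 7627 failures per 1e9 hours (nearest whole number)

λ = 7.627e-06 /h, FIT = 7627


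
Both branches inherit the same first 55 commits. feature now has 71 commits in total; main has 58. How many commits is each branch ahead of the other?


Common ancestor: commit #55
feature commits after divergence: 71 - 55 = 16
main commits after divergence: 58 - 55 = 3
feature is 16 commits ahead of main
main is 3 commits ahead of feature

feature ahead: 16, main ahead: 3


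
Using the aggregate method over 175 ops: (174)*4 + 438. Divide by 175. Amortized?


Formula: Amortized cost = Total cost / Operations
Total cost = (174 * 4) + (1 * 438)
Total cost = 696 + 438 = 1134
Amortized = 1134 / 175 = 6.48

6.48


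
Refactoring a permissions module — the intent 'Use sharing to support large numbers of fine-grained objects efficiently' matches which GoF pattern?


This matches the Flyweight pattern

Flyweight


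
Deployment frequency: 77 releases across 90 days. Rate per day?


Formula: deployments per day = releases / days
= 77 / 90
= 0.856 deploys/day
(equivalently, 5.99 deploys/week)

0.856 deploys/day


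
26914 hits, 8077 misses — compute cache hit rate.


Formula: hit rate = hits / (hits + misses) * 100
hit rate = 26914 / (26914 + 8077) * 100
hit rate = 26914 / 34991 * 100
hit rate = 76.92%

76.92%


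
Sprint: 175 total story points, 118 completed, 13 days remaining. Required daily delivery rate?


Formula: Required rate = Remaining points / Days left
Remaining = 175 - 118 = 57 points
Required rate = 57 / 13 = 4.38 points/day

4.38 points/day


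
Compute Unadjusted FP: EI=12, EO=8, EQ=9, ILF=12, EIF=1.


UFP = EI*4 + EO*5 + EQ*4 + ILF*10 + EIF*7
UFP = 12*4 + 8*5 + 9*4 + 12*10 + 1*7
UFP = 48 + 40 + 36 + 120 + 7
UFP = 251

251


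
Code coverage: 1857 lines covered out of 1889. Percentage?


Coverage = covered / total * 100
Coverage = 1857 / 1889 * 100
Coverage = 98.31%

98.31%


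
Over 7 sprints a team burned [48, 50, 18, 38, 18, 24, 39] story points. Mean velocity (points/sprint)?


Formula: Avg velocity = Total points / Number of sprints
Points: [48, 50, 18, 38, 18, 24, 39]
Sum = 48 + 50 + 18 + 38 + 18 + 24 + 39 = 235
Avg velocity = 235 / 7 = 33.57 points/sprint

33.57 points/sprint


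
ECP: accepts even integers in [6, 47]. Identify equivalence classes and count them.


Constraint: even integers in [6, 47]
Class 1: x < 6 — out-of-range invalid
Class 2: x in [6,47] but odd — wrong type invalid
Class 3: x in [6,47] and even — valid
Class 4: x > 47 — out-of-range invalid
Total equivalence classes: 4

4 equivalence classes


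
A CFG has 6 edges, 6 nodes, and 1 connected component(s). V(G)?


Formula: V(G) = E - N + 2P
V(G) = 6 - 6 + 2*1
V(G) = 0 + 2
V(G) = 2

2


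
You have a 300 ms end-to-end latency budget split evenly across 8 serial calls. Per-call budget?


Formula: per_stage = total_budget / stages
per_stage = 300 / 8
per_stage = 37.5 ms

37.5 ms


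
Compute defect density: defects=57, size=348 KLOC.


Defect density = defects / KLOC
Defect density = 57 / 348
Defect density = 0.164 defects/KLOC

0.164 defects/KLOC


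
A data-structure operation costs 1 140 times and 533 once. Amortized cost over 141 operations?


Formula: Amortized cost = Total cost / Operations
Total cost = (140 * 1) + (1 * 533)
Total cost = 140 + 533 = 673
Amortized = 673 / 141 = 4.773

4.773


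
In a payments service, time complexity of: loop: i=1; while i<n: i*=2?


Reasoning: i doubles each step so iterations are log2(n)
Complexity: O(log n)

O(log n)


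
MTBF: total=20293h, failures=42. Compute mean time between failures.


Formula: MTBF = Total operating time / Number of failures
MTBF = 20293 / 42
MTBF = 483.17 hours

483.17 hours


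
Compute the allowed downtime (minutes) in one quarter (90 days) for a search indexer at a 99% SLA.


Formula: allowed downtime = period * (100 - SLA) / 100
Period (quarter (90 days)) = 129600 minutes
Unavailability fraction = (100 - 99.0) / 100
Allowed downtime = 129600 * (100 - 99.0) / 100
Allowed downtime = 1296.0 minutes

1296.0 minutes


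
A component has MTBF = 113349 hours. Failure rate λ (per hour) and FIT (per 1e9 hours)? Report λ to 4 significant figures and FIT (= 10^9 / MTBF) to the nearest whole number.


Formula: λ = 1 / MTBF; FIT = λ × 1e9 = 1e9 / MTBF
λ = 1 / 113349 ≈ 8.822e-06 failures/hour
FIT = 1e9 / 113349 ≈ 8822 failures per 1e9 hours (nearest whole number)

λ = 8.822e-06 /h, FIT = 8822


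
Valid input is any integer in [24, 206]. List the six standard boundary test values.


Range: [24, 206]
Boundaries: just below min, min, min+1, max-1, max, just above max
Values: [23, 24, 25, 205, 206, 207]

[23, 24, 25, 205, 206, 207]


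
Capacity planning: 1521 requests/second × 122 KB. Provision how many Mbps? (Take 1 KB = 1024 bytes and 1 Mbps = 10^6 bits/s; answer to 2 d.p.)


Formula: Mbps = payload_bytes * RPS * 8 / 1e6
Payload per request = 122 KB = 122 * 1024 = 124928 bytes
Total bytes/sec = 124928 * 1521 = 190015488
Total bits/sec = 190015488 * 8 = 1520123904
Mbps = 1520123904 / 1e6 = 1520.12

1520.12 Mbps


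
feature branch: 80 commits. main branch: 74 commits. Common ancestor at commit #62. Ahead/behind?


Common ancestor: commit #62
feature commits after divergence: 80 - 62 = 18
main commits after divergence: 74 - 62 = 12
feature is 18 commits ahead of main
main is 12 commits ahead of feature

feature ahead: 18, main ahead: 12


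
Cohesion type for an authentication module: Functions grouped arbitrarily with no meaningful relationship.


Reasoning: Worst: random grouping
Type: Coincidental cohesion

Coincidental cohesion


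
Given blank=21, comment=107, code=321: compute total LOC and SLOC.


Total LOC = blank + comment + code
Total LOC = 21 + 107 + 321 = 449
SLOC (source only) = code = 321

Total LOC: 449, SLOC: 321


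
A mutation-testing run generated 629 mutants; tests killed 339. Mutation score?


Mutation score = killed / total * 100
Mutation score = 339 / 629 * 100
Mutation score = 53.9%

53.9%


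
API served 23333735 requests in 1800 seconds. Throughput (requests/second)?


Formula: throughput = requests / seconds
throughput = 23333735 / 1800
throughput = 12963.19 requests/second

12963.19 requests/second


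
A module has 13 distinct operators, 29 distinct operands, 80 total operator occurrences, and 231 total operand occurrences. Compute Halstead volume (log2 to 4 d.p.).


Formula: V = N * log2(η), where N = N1 + N2 and η = η1 + η2
η = 13 + 29 = 42
N = 80 + 231 = 311
log2(42) ≈ 5.3923
V = 311 * 5.3923 = 1677.01

1677.01


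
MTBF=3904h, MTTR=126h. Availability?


Availability = MTBF / (MTBF + MTTR)
Availability = 3904 / (3904 + 126)
Availability = 3904 / 4030
Availability = 96.8734%

96.8734%


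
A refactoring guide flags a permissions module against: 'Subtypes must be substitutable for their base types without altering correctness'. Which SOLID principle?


This describes the Liskov Substitution Principle (LSP)

Liskov Substitution Principle (LSP)


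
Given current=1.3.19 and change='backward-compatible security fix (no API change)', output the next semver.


Current: 1.3.19
Change category: 'backward-compatible security fix (no API change)' → patch bump
SemVer rule: patch bump → increment PATCH (MAJOR and MINOR unchanged)
New: 1.3.20

1.3.20


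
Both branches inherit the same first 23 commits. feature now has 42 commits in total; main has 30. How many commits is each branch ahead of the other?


Common ancestor: commit #23
feature commits after divergence: 42 - 23 = 19
main commits after divergence: 30 - 23 = 7
feature is 19 commits ahead of main
main is 7 commits ahead of feature

feature ahead: 19, main ahead: 7


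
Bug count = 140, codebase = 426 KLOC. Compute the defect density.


Defect density = defects / KLOC
Defect density = 140 / 426
Defect density = 0.329 defects/KLOC

0.329 defects/KLOC


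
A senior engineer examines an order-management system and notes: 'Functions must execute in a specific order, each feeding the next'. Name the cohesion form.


Reasoning: Output of one is input to next
Type: Sequential cohesion

Sequential cohesion


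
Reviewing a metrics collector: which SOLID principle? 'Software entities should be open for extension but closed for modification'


This describes the Open/Closed Principle (OCP)

Open/Closed Principle (OCP)


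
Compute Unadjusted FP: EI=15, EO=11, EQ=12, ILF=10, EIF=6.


UFP = EI*4 + EO*5 + EQ*4 + ILF*10 + EIF*7
UFP = 15*4 + 11*5 + 12*4 + 10*10 + 6*7
UFP = 60 + 55 + 48 + 100 + 42
UFP = 305

305


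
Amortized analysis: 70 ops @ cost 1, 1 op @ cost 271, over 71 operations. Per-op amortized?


Formula: Amortized cost = Total cost / Operations
Total cost = (70 * 1) + (1 * 271)
Total cost = 70 + 271 = 341
Amortized = 341 / 71 = 4.8028

4.8028


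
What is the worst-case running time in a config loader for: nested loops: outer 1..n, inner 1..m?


Reasoning: product of independent bounds
Complexity: O(n*m)

O(n*m)


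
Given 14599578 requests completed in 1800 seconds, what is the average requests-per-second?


Formula: throughput = requests / seconds
throughput = 14599578 / 1800
throughput = 8110.88 requests/second

8110.88 requests/second


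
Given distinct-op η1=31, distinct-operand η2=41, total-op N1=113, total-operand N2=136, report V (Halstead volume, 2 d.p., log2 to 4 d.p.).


Formula: V = N * log2(η), where N = N1 + N2 and η = η1 + η2
η = 31 + 41 = 72
N = 113 + 136 = 249
log2(72) ≈ 6.1699
V = 249 * 6.1699 = 1536.31

1536.31


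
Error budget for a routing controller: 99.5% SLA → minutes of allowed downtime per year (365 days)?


Formula: allowed downtime = period * (100 - SLA) / 100
Period (year (365 days)) = 525600 minutes
Unavailability fraction = (100 - 99.5) / 100
Allowed downtime = 525600 * (100 - 99.5) / 100
Allowed downtime = 2628.0 minutes

2628.0 minutes


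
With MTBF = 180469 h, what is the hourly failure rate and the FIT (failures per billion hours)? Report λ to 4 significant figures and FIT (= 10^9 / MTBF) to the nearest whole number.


Formula: λ = 1 / MTBF; FIT = λ × 1e9 = 1e9 / MTBF
λ = 1 / 180469 ≈ 5.541e-06 failures/hour
FIT = 1e9 / 180469 ≈ 5541 failures per 1e9 hours (nearest whole number)

λ = 5.541e-06 /h, FIT = 5541


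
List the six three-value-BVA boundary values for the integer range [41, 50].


Range: [41, 50]
Boundaries: just below min, min, min+1, max-1, max, just above max
Values: [40, 41, 42, 49, 50, 51]

[40, 41, 42, 49, 50, 51]


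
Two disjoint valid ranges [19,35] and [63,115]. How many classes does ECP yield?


Valid ranges: [19,35] and [63,115]
Class 1: x < 19 — invalid
Class 2: 19 ≤ x ≤ 35 — valid
Class 3: 35 < x < 63 — invalid (gap between ranges)
Class 4: 63 ≤ x ≤ 115 — valid
Class 5: x > 115 — invalid
Total equivalence classes: 5

5 equivalence classes


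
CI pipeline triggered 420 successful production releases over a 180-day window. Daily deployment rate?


Formula: deployments per day = releases / days
= 420 / 180
= 2.333 deploys/day
(equivalently, 16.33 deploys/week)

2.333 deploys/day


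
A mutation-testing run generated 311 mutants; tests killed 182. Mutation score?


Mutation score = killed / total * 100
Mutation score = 182 / 311 * 100
Mutation score = 58.52%

58.52%


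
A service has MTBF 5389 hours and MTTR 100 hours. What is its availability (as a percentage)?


Availability = MTBF / (MTBF + MTTR)
Availability = 5389 / (5389 + 100)
Availability = 5389 / 5489
Availability = 98.1782%

98.1782%


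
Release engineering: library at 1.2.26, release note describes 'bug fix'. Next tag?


Current: 1.2.26
Change category: 'bug fix' → patch bump
SemVer rule: patch bump → increment PATCH (MAJOR and MINOR unchanged)
New: 1.2.27

1.2.27


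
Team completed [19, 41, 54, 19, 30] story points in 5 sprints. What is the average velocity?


Formula: Avg velocity = Total points / Number of sprints
Points: [19, 41, 54, 19, 30]
Sum = 19 + 41 + 54 + 19 + 30 = 163
Avg velocity = 163 / 5 = 32.6 points/sprint

32.6 points/sprint


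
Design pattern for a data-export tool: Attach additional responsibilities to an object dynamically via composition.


This matches the Decorator pattern

Decorator


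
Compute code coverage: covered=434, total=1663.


Coverage = covered / total * 100
Coverage = 434 / 1663 * 100
Coverage = 26.1%

26.1%


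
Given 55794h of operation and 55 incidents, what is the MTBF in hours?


Formula: MTBF = Total operating time / Number of failures
MTBF = 55794 / 55
MTBF = 1014.44 hours

1014.44 hours


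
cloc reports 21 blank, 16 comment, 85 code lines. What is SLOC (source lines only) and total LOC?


Total LOC = blank + comment + code
Total LOC = 21 + 16 + 85 = 122
SLOC (source only) = code = 85

Total LOC: 122, SLOC: 85


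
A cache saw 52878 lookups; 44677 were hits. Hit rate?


Formula: hit rate = hits / (hits + misses) * 100
hit rate = 44677 / (44677 + 8201) * 100
hit rate = 44677 / 52878 * 100
hit rate = 84.49%

84.49%


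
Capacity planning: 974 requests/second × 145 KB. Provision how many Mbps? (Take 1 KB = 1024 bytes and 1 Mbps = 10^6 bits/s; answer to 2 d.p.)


Formula: Mbps = payload_bytes * RPS * 8 / 1e6
Payload per request = 145 KB = 145 * 1024 = 148480 bytes
Total bytes/sec = 148480 * 974 = 144619520
Total bits/sec = 144619520 * 8 = 1156956160
Mbps = 1156956160 / 1e6 = 1156.96

1156.96 Mbps


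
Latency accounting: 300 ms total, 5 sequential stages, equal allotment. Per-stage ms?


Formula: per_stage = total_budget / stages
per_stage = 300 / 5
per_stage = 60.0 ms

60.0 ms


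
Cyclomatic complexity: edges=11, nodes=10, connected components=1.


Formula: V(G) = E - N + 2P
V(G) = 11 - 10 + 2*1
V(G) = 1 + 2
V(G) = 3

3


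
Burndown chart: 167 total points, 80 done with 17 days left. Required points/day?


Formula: Required rate = Remaining points / Days left
Remaining = 167 - 80 = 87 points
Required rate = 87 / 17 = 5.12 points/day

5.12 points/day


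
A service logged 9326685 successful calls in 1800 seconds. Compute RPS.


Formula: throughput = requests / seconds
throughput = 9326685 / 1800
throughput = 5181.49 requests/second

5181.49 requests/second


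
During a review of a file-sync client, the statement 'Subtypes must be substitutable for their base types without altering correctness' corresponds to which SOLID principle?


This describes the Liskov Substitution Principle (LSP)

Liskov Substitution Principle (LSP)


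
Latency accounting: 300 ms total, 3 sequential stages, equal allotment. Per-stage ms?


Formula: per_stage = total_budget / stages
per_stage = 300 / 3
per_stage = 100.0 ms

100.0 ms


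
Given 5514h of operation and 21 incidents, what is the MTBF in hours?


Formula: MTBF = Total operating time / Number of failures
MTBF = 5514 / 21
MTBF = 262.57 hours

262.57 hours


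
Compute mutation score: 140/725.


Mutation score = killed / total * 100
Mutation score = 140 / 725 * 100
Mutation score = 19.31%

19.31%


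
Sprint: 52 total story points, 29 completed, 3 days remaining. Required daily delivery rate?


Formula: Required rate = Remaining points / Days left
Remaining = 52 - 29 = 23 points
Required rate = 23 / 3 = 7.67 points/day

7.67 points/day


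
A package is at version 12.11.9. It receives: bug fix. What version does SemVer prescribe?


Current: 12.11.9
Change category: 'bug fix' → patch bump
SemVer rule: patch bump → increment PATCH (MAJOR and MINOR unchanged)
New: 12.11.10

12.11.10


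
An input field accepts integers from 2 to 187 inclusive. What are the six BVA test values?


Range: [2, 187]
Boundaries: just below min, min, min+1, max-1, max, just above max
Values: [1, 2, 3, 186, 187, 188]

[1, 2, 3, 186, 187, 188]


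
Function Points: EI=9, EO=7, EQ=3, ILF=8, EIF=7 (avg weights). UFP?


UFP = EI*4 + EO*5 + EQ*4 + ILF*10 + EIF*7
UFP = 9*4 + 7*5 + 3*4 + 8*10 + 7*7
UFP = 36 + 35 + 12 + 80 + 49
UFP = 212

212


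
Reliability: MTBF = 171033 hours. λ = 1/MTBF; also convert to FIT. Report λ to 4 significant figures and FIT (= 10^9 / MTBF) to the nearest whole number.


Formula: λ = 1 / MTBF; FIT = λ × 1e9 = 1e9 / MTBF
λ = 1 / 171033 ≈ 5.847e-06 failures/hour
FIT = 1e9 / 171033 ≈ 5847 failures per 1e9 hours (nearest whole number)

λ = 5.847e-06 /h, FIT = 5847


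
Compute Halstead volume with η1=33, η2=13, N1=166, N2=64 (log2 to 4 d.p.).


Formula: V = N * log2(η), where N = N1 + N2 and η = η1 + η2
η = 33 + 13 = 46
N = 166 + 64 = 230
log2(46) ≈ 5.5236
V = 230 * 5.5236 = 1270.43

1270.43


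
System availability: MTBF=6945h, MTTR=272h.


Availability = MTBF / (MTBF + MTTR)
Availability = 6945 / (6945 + 272)
Availability = 6945 / 7217
Availability = 96.2311%

96.2311%


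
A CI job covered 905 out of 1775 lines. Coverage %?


Coverage = covered / total * 100
Coverage = 905 / 1775 * 100
Coverage = 50.99%

50.99%


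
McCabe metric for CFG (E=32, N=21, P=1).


Formula: V(G) = E - N + 2P
V(G) = 32 - 21 + 2*1
V(G) = 11 + 2
V(G) = 13

13


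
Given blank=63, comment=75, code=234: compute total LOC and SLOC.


Total LOC = blank + comment + code
Total LOC = 63 + 75 + 234 = 372
SLOC (source only) = code = 234

Total LOC: 372, SLOC: 234


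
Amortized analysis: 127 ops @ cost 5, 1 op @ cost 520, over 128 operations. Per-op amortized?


Formula: Amortized cost = Total cost / Operations
Total cost = (127 * 5) + (1 * 520)
Total cost = 635 + 520 = 1155
Amortized = 1155 / 128 = 9.0234

9.0234


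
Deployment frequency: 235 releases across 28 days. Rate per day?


Formula: deployments per day = releases / days
= 235 / 28
= 8.393 deploys/day
(equivalently, 58.75 deploys/week)

8.393 deploys/day


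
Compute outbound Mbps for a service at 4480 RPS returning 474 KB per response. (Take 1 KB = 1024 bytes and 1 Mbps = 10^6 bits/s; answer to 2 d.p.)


Formula: Mbps = payload_bytes * RPS * 8 / 1e6
Payload per request = 474 KB = 474 * 1024 = 485376 bytes
Total bytes/sec = 485376 * 4480 = 2174484480
Total bits/sec = 2174484480 * 8 = 17395875840
Mbps = 17395875840 / 1e6 = 17395.88

17395.88 Mbps


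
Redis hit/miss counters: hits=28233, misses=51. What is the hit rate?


Formula: hit rate = hits / (hits + misses) * 100
hit rate = 28233 / (28233 + 51) * 100
hit rate = 28233 / 28284 * 100
hit rate = 99.82%

99.82%


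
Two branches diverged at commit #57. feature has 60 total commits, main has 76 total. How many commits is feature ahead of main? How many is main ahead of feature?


Common ancestor: commit #57
feature commits after divergence: 60 - 57 = 3
main commits after divergence: 76 - 57 = 19
feature is 3 commits ahead of main
main is 19 commits ahead of feature

feature ahead: 3, main ahead: 19


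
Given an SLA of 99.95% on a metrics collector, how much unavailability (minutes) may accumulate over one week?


Formula: allowed downtime = period * (100 - SLA) / 100
Period (week) = 10080 minutes
Unavailability fraction = (100 - 99.95) / 100
Allowed downtime = 10080 * (100 - 99.95) / 100
Allowed downtime = 5.04 minutes

5.04 minutes


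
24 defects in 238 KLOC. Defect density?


Defect density = defects / KLOC
Defect density = 24 / 238
Defect density = 0.101 defects/KLOC

0.101 defects/KLOC


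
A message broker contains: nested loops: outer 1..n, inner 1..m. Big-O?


Reasoning: product of independent bounds
Complexity: O(n*m)

O(n*m)


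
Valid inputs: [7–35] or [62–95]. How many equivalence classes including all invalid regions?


Valid ranges: [7,35] and [62,95]
Class 1: x < 7 — invalid
Class 2: 7 ≤ x ≤ 35 — valid
Class 3: 35 < x < 62 — invalid (gap between ranges)
Class 4: 62 ≤ x ≤ 95 — valid
Class 5: x > 95 — invalid
Total equivalence classes: 5

5 equivalence classes


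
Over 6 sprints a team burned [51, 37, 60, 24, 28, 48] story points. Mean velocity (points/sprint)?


Formula: Avg velocity = Total points / Number of sprints
Points: [51, 37, 60, 24, 28, 48]
Sum = 51 + 37 + 60 + 24 + 28 + 48 = 248
Avg velocity = 248 / 6 = 41.33 points/sprint

41.33 points/sprint


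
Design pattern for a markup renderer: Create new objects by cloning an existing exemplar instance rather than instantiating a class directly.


This matches the Prototype pattern

Prototype


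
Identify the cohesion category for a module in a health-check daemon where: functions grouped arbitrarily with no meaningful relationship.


Reasoning: Worst: random grouping
Type: Coincidental cohesion

Coincidental cohesion


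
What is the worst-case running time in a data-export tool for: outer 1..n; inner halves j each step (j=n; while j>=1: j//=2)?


Reasoning: n times log n
Complexity: O(n log n)

O(n log n)


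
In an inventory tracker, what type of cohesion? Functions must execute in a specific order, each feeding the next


Reasoning: Output of one is input to next
Type: Sequential cohesion

Sequential cohesion


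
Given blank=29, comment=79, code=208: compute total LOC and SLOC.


Total LOC = blank + comment + code
Total LOC = 29 + 79 + 208 = 316
SLOC (source only) = code = 208

Total LOC: 316, SLOC: 208


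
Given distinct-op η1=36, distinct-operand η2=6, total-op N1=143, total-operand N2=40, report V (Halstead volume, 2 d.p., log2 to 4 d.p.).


Formula: V = N * log2(η), where N = N1 + N2 and η = η1 + η2
η = 36 + 6 = 42
N = 143 + 40 = 183
log2(42) ≈ 5.3923
V = 183 * 5.3923 = 986.79

986.79


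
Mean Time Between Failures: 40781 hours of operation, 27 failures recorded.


Formula: MTBF = Total operating time / Number of failures
MTBF = 40781 / 27
MTBF = 1510.41 hours

1510.41 hours


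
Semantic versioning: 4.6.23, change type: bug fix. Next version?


Current: 4.6.23
Change category: 'bug fix' → patch bump
SemVer rule: patch bump → increment PATCH (MAJOR and MINOR unchanged)
New: 4.6.24

4.6.24


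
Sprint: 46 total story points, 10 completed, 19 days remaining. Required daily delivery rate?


Formula: Required rate = Remaining points / Days left
Remaining = 46 - 10 = 36 points
Required rate = 36 / 19 = 1.89 points/day

1.89 points/day


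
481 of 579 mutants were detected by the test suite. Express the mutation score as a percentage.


Mutation score = killed / total * 100
Mutation score = 481 / 579 * 100
Mutation score = 83.07%

83.07%


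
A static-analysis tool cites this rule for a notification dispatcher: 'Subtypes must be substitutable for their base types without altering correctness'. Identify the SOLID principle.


This describes the Liskov Substitution Principle (LSP)

Liskov Substitution Principle (LSP)


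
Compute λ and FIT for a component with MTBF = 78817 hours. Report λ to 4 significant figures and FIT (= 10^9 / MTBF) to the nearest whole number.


Formula: λ = 1 / MTBF; FIT = λ × 1e9 = 1e9 / MTBF
λ = 1 / 78817 ≈ 1.269e-05 failures/hour
FIT = 1e9 / 78817 ≈ 12688 failures per 1e9 hours (nearest whole number)

λ = 1.269e-05 /h, FIT = 12688


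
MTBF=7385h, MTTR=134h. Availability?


Availability = MTBF / (MTBF + MTTR)
Availability = 7385 / (7385 + 134)
Availability = 7385 / 7519
Availability = 98.2178%

98.2178%


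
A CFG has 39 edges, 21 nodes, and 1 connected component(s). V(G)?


Formula: V(G) = E - N + 2P
V(G) = 39 - 21 + 2*1
V(G) = 18 + 2
V(G) = 20

20


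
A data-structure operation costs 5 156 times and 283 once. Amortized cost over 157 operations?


Formula: Amortized cost = Total cost / Operations
Total cost = (156 * 5) + (1 * 283)
Total cost = 780 + 283 = 1063
Amortized = 1063 / 157 = 6.7707

6.7707


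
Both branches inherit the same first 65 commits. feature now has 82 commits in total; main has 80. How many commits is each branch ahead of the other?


Common ancestor: commit #65
feature commits after divergence: 82 - 65 = 17
main commits after divergence: 80 - 65 = 15
feature is 17 commits ahead of main
main is 15 commits ahead of feature

feature ahead: 17, main ahead: 15


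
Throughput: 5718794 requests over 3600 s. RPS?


Formula: throughput = requests / seconds
throughput = 5718794 / 3600
throughput = 1588.55 requests/second

1588.55 requests/second


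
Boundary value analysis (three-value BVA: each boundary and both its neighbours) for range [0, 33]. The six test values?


Range: [0, 33]
Boundaries: just below min, min, min+1, max-1, max, just above max
Values: [-1, 0, 1, 32, 33, 34]

[-1, 0, 1, 32, 33, 34]


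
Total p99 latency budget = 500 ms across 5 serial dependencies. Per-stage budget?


Formula: per_stage = total_budget / stages
per_stage = 500 / 5
per_stage = 100.0 ms

100.0 ms


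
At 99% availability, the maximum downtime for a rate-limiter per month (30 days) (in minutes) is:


Formula: allowed downtime = period * (100 - SLA) / 100
Period (month (30 days)) = 43200 minutes
Unavailability fraction = (100 - 99.0) / 100
Allowed downtime = 43200 * (100 - 99.0) / 100
Allowed downtime = 432.0 minutes

432.0 minutes


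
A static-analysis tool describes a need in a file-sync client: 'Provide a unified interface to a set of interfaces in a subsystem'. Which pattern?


This matches the Facade pattern

Facade


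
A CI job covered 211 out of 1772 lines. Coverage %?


Coverage = covered / total * 100
Coverage = 211 / 1772 * 100
Coverage = 11.91%

11.91%


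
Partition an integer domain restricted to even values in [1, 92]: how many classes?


Constraint: even integers in [1, 92]
Class 1: x < 1 — out-of-range invalid
Class 2: x in [1,92] but odd — wrong type invalid
Class 3: x in [1,92] and even — valid
Class 4: x > 92 — out-of-range invalid
Total equivalence classes: 4

4 equivalence classes


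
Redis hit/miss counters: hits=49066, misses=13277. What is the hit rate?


Formula: hit rate = hits / (hits + misses) * 100
hit rate = 49066 / (49066 + 13277) * 100
hit rate = 49066 / 62343 * 100
hit rate = 78.7%

78.7%


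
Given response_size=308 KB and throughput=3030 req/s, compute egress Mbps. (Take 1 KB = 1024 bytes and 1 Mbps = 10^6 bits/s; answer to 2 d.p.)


Formula: Mbps = payload_bytes * RPS * 8 / 1e6
Payload per request = 308 KB = 308 * 1024 = 315392 bytes
Total bytes/sec = 315392 * 3030 = 955637760
Total bits/sec = 955637760 * 8 = 7645102080
Mbps = 7645102080 / 1e6 = 7645.1

7645.1 Mbps


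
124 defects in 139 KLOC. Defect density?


Defect density = defects / KLOC
Defect density = 124 / 139
Defect density = 0.892 defects/KLOC

0.892 defects/KLOC


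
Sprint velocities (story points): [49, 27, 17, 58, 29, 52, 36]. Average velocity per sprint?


Formula: Avg velocity = Total points / Number of sprints
Points: [49, 27, 17, 58, 29, 52, 36]
Sum = 49 + 27 + 17 + 58 + 29 + 52 + 36 = 268
Avg velocity = 268 / 7 = 38.29 points/sprint

38.29 points/sprint


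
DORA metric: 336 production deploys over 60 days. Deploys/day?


Formula: deployments per day = releases / days
= 336 / 60
= 5.6 deploys/day
(equivalently, 39.2 deploys/week)

5.6 deploys/day


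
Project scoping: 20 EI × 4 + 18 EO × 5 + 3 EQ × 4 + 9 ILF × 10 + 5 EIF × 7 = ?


UFP = EI*4 + EO*5 + EQ*4 + ILF*10 + EIF*7
UFP = 20*4 + 18*5 + 3*4 + 9*10 + 5*7
UFP = 80 + 90 + 12 + 90 + 35
UFP = 307

307


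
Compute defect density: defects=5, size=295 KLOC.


Defect density = defects / KLOC
Defect density = 5 / 295
Defect density = 0.017 defects/KLOC

0.017 defects/KLOC


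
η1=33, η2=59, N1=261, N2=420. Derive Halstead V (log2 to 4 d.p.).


Formula: V = N * log2(η), where N = N1 + N2 and η = η1 + η2
η = 33 + 59 = 92
N = 261 + 420 = 681
log2(92) ≈ 6.5236
V = 681 * 6.5236 = 4442.57

4442.57


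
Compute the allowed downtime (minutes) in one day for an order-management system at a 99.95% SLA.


Formula: allowed downtime = period * (100 - SLA) / 100
Period (day) = 1440 minutes
Unavailability fraction = (100 - 99.95) / 100
Allowed downtime = 1440 * (100 - 99.95) / 100
Allowed downtime = 0.72 minutes

0.72 minutes


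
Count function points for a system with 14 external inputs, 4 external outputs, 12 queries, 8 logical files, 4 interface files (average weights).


UFP = EI*4 + EO*5 + EQ*4 + ILF*10 + EIF*7
UFP = 14*4 + 4*5 + 12*4 + 8*10 + 4*7
UFP = 56 + 20 + 48 + 80 + 28
UFP = 232

232


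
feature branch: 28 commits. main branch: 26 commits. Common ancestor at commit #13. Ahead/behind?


Common ancestor: commit #13
feature commits after divergence: 28 - 13 = 15
main commits after divergence: 26 - 13 = 13
feature is 15 commits ahead of main
main is 13 commits ahead of feature

feature ahead: 15, main ahead: 13


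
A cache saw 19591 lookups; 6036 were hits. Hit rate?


Formula: hit rate = hits / (hits + misses) * 100
hit rate = 6036 / (6036 + 13555) * 100
hit rate = 6036 / 19591 * 100
hit rate = 30.81%

30.81%


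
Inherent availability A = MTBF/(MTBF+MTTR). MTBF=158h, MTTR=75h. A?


Availability = MTBF / (MTBF + MTTR)
Availability = 158 / (158 + 75)
Availability = 158 / 233
Availability = 67.8112%

67.8112%


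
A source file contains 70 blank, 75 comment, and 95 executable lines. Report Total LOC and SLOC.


Total LOC = blank + comment + code
Total LOC = 70 + 75 + 95 = 240
SLOC (source only) = code = 95

Total LOC: 240, SLOC: 95


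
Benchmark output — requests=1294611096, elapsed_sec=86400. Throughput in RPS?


Formula: throughput = requests / seconds
throughput = 1294611096 / 86400
throughput = 14983.92 requests/second

14983.92 requests/second


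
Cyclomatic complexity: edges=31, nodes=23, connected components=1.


Formula: V(G) = E - N + 2P
V(G) = 31 - 23 + 2*1
V(G) = 8 + 2
V(G) = 10

10


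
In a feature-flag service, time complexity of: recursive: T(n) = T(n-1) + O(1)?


Reasoning: linear recursion with constant work per frame
Complexity: O(n)

O(n)


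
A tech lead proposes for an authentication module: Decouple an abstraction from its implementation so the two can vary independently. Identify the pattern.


This matches the Bridge pattern

Bridge


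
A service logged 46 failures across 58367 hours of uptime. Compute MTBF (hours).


Formula: MTBF = Total operating time / Number of failures
MTBF = 58367 / 46
MTBF = 1268.85 hours

1268.85 hours


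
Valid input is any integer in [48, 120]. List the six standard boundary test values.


Range: [48, 120]
Boundaries: just below min, min, min+1, max-1, max, just above max
Values: [47, 48, 49, 119, 120, 121]

[47, 48, 49, 119, 120, 121]


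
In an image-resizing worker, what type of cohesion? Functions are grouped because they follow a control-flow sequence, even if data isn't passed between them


Reasoning: Grouped by order of execution within a routine, not by data flow
Type: Procedural cohesion

Procedural cohesion


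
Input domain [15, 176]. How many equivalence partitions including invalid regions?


Valid range: [15, 176]
Class 1: x < 15 — invalid
Class 2: 15 ≤ x ≤ 176 — valid
Class 3: x > 176 — invalid
Total equivalence classes: 3

3 equivalence classes


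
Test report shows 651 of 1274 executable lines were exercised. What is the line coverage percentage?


Coverage = covered / total * 100
Coverage = 651 / 1274 * 100
Coverage = 51.1%

51.1%


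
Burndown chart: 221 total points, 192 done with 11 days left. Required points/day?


Formula: Required rate = Remaining points / Days left
Remaining = 221 - 192 = 29 points
Required rate = 29 / 11 = 2.64 points/day

2.64 points/day


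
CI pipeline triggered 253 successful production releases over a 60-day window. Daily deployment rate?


Formula: deployments per day = releases / days
= 253 / 60
= 4.217 deploys/day
(equivalently, 29.52 deploys/week)

4.217 deploys/day


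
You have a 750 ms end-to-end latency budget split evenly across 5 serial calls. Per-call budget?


Formula: per_stage = total_budget / stages
per_stage = 750 / 5
per_stage = 150.0 ms

150.0 ms


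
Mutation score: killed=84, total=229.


Mutation score = killed / total * 100
Mutation score = 84 / 229 * 100
Mutation score = 36.68%

36.68%


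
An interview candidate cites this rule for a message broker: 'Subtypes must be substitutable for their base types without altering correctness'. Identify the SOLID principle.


This describes the Liskov Substitution Principle (LSP)

Liskov Substitution Principle (LSP)


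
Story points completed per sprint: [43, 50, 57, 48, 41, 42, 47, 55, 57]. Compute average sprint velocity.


Formula: Avg velocity = Total points / Number of sprints
Points: [43, 50, 57, 48, 41, 42, 47, 55, 57]
Sum = 43 + 50 + 57 + 48 + 41 + 42 + 47 + 55 + 57 = 440
Avg velocity = 440 / 9 = 48.89 points/sprint

48.89 points/sprint


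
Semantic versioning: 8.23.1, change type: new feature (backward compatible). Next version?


Current: 8.23.1
Change category: 'new feature (backward compatible)' → minor bump
SemVer rule: minor bump → increment MINOR, reset PATCH to 0 (MAJOR unchanged)
New: 8.24.0

8.24.0


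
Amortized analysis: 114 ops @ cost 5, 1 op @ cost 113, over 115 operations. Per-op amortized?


Formula: Amortized cost = Total cost / Operations
Total cost = (114 * 5) + (1 * 113)
Total cost = 570 + 113 = 683
Amortized = 683 / 115 = 5.9391

5.9391


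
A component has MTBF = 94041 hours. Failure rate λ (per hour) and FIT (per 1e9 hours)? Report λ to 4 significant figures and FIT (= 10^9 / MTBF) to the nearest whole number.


Formula: λ = 1 / MTBF; FIT = λ × 1e9 = 1e9 / MTBF
λ = 1 / 94041 ≈ 1.063e-05 failures/hour
FIT = 1e9 / 94041 ≈ 10634 failures per 1e9 hours (nearest whole number)

λ = 1.063e-05 /h, FIT = 10634


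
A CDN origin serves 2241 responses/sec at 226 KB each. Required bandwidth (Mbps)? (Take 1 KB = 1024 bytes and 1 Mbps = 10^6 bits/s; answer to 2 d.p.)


Formula: Mbps = payload_bytes * RPS * 8 / 1e6
Payload per request = 226 KB = 226 * 1024 = 231424 bytes
Total bytes/sec = 231424 * 2241 = 518621184
Total bits/sec = 518621184 * 8 = 4148969472
Mbps = 4148969472 / 1e6 = 4148.97

4148.97 Mbps


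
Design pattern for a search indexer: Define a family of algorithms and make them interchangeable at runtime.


This matches the Strategy pattern

Strategy


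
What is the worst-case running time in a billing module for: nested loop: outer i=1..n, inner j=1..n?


Reasoning: n iterations times n iterations
Complexity: O(n^2)

O(n^2)


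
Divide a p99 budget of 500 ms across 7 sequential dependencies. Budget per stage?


Formula: per_stage = total_budget / stages
per_stage = 500 / 7
per_stage = 71.43 ms

71.43 ms


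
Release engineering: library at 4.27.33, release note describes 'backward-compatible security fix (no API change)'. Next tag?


Current: 4.27.33
Change category: 'backward-compatible security fix (no API change)' → patch bump
SemVer rule: patch bump → increment PATCH (MAJOR and MINOR unchanged)
New: 4.27.34

4.27.34


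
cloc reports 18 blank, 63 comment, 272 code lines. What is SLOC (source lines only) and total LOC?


Total LOC = blank + comment + code
Total LOC = 18 + 63 + 272 = 353
SLOC (source only) = code = 272

Total LOC: 353, SLOC: 272


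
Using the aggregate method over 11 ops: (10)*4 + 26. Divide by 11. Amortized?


Formula: Amortized cost = Total cost / Operations
Total cost = (10 * 4) + (1 * 26)
Total cost = 40 + 26 = 66
Amortized = 66 / 11 = 6.0

6.0


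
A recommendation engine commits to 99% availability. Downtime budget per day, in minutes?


Formula: allowed downtime = period * (100 - SLA) / 100
Period (day) = 1440 minutes
Unavailability fraction = (100 - 99.0) / 100
Allowed downtime = 1440 * (100 - 99.0) / 100
Allowed downtime = 14.4 minutes

14.4 minutes


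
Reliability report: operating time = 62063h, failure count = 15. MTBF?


Formula: MTBF = Total operating time / Number of failures
MTBF = 62063 / 15
MTBF = 4137.53 hours

4137.53 hours


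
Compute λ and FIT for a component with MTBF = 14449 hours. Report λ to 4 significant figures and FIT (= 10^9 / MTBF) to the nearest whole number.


Formula: λ = 1 / MTBF; FIT = λ × 1e9 = 1e9 / MTBF
λ = 1 / 14449 ≈ 6.921e-05 failures/hour
FIT = 1e9 / 14449 ≈ 69209 failures per 1e9 hours (nearest whole number)

λ = 6.921e-05 /h, FIT = 69209


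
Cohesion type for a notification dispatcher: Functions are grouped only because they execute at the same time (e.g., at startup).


Reasoning: Related by timing only
Type: Temporal cohesion

Temporal cohesion


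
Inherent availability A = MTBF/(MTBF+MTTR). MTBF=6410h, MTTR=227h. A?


Availability = MTBF / (MTBF + MTTR)
Availability = 6410 / (6410 + 227)
Availability = 6410 / 6637
Availability = 96.5798%

96.5798%


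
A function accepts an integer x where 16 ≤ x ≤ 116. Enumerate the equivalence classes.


Valid range: [16, 116]
Class 1: x < 16 — invalid
Class 2: 16 ≤ x ≤ 116 — valid
Class 3: x > 116 — invalid
Total equivalence classes: 3

3 equivalence classes


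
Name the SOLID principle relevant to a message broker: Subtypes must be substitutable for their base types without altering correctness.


This describes the Liskov Substitution Principle (LSP)

Liskov Substitution Principle (LSP)


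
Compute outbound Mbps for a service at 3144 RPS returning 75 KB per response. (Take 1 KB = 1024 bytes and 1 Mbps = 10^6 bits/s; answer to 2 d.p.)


Formula: Mbps = payload_bytes * RPS * 8 / 1e6
Payload per request = 75 KB = 75 * 1024 = 76800 bytes
Total bytes/sec = 76800 * 3144 = 241459200
Total bits/sec = 241459200 * 8 = 1931673600
Mbps = 1931673600 / 1e6 = 1931.67

1931.67 Mbps


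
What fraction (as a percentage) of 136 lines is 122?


Coverage = covered / total * 100
Coverage = 122 / 136 * 100
Coverage = 89.71%

89.71%


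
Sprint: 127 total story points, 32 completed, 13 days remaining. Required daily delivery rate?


Formula: Required rate = Remaining points / Days left
Remaining = 127 - 32 = 95 points
Required rate = 95 / 13 = 7.31 points/day

7.31 points/day


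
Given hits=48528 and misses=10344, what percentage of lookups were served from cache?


Formula: hit rate = hits / (hits + misses) * 100
hit rate = 48528 / (48528 + 10344) * 100
hit rate = 48528 / 58872 * 100
hit rate = 82.43%

82.43%


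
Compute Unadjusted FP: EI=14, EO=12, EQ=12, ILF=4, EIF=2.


UFP = EI*4 + EO*5 + EQ*4 + ILF*10 + EIF*7
UFP = 14*4 + 12*5 + 12*4 + 4*10 + 2*7
UFP = 56 + 60 + 48 + 40 + 14
UFP = 218

218


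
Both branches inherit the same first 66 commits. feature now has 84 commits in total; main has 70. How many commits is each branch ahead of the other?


Common ancestor: commit #66
feature commits after divergence: 84 - 66 = 18
main commits after divergence: 70 - 66 = 4
feature is 18 commits ahead of main
main is 4 commits ahead of feature

feature ahead: 18, main ahead: 4


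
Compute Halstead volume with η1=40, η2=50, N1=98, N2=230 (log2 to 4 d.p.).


Formula: V = N * log2(η), where N = N1 + N2 and η = η1 + η2
η = 40 + 50 = 90
N = 98 + 230 = 328
log2(90) ≈ 6.4919
V = 328 * 6.4919 = 2129.34

2129.34


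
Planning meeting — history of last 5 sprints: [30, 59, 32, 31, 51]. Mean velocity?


Formula: Avg velocity = Total points / Number of sprints
Points: [30, 59, 32, 31, 51]
Sum = 30 + 59 + 32 + 31 + 51 = 203
Avg velocity = 203 / 5 = 40.6 points/sprint

40.6 points/sprint
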